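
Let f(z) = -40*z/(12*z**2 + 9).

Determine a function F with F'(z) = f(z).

An antiderivative is F(z) = -5*log(4*z**2 + 3)/3.

The substitution u = 4*z**2 + 3 works: f is exactly (dF/du)*(du/dz) for that inner function.
Check: d/dz[-5*log(4*z**2 + 3)/3] = -40*z/(12*z**2 + 9) = f(z).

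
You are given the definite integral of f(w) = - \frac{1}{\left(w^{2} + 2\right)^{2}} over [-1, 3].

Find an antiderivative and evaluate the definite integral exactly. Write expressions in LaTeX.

Antiderivative: F(w) = \frac{- 2 w - \sqrt{2} \left(w^{2} + 2\right) \operatorname{atan}{\left(\frac{\sqrt{2} w}{2} \right)}}{8 \left(w^{2} + 2\right)}; value = - \frac{\sqrt{2} \operatorname{atan}{\left(\frac{3 \sqrt{2}}{2} \right)}}{8} - \frac{5}{33} - \frac{\sqrt{2} \operatorname{atan}{\left(\frac{\sqrt{2}}{2} \right)}}{8}

Whatever form F(w) takes, F'(w) = f(w) is non-negotiable.
F(w) = \frac{- 2 w - \sqrt{2} \left(w^{2} + 2\right) \operatorname{atan}{\left(\frac{\sqrt{2} w}{2} \right)}}{8 \left(w^{2} + 2\right)} is an antiderivative of f.
Check: d/dw[\frac{- 2 w - \sqrt{2} \left(w^{2} + 2\right) \operatorname{atan}{\left(\frac{\sqrt{2} w}{2} \right)}}{8 \left(w^{2} + 2\right)}] = - \frac{1}{w^{4} + 4 w^{2} + 4}, which equals f(w).
F(3) = - \frac{\sqrt{2} \operatorname{atan}{\left(\frac{3 \sqrt{2}}{2} \right)}}{8} - \frac{3}{44}; F(-1) = \frac{1}{12} + \frac{\sqrt{2} \operatorname{atan}{\left(\frac{\sqrt{2}}{2} \right)}}{8}.
Integral = F(3) - F(-1) = - \frac{\sqrt{2} \operatorname{atan}{\left(\frac{3 \sqrt{2}}{2} \right)}}{8} - \frac{5}{33} - \frac{\sqrt{2} \operatorname{atan}{\left(\frac{\sqrt{2}}{2} \right)}}{8}.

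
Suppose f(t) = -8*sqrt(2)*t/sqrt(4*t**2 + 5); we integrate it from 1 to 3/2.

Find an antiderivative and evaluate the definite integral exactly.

Antiderivative: F(t) = -2*sqrt(2)*sqrt(4*t**2 + 5); value = -4*sqrt(7) + 6*sqrt(2)

f matches the chain-rule pattern g'(h)*h' with inner function h(t) = 2*t**2 + 5/2; substituting u = h(t) collapses the integral.
F(t) = -2*sqrt(2)*sqrt(4*t**2 + 5) is an antiderivative of f.
Check: d/dt[-2*sqrt(2)*sqrt(4*t**2 + 5)] = -8*sqrt(2)*t/sqrt(4*t**2 + 5) = f(t).
F(3/2) = -4*sqrt(7); F(1) = -6*sqrt(2).
Integral = F(3/2) - F(1) = -4*sqrt(7) + 6*sqrt(2).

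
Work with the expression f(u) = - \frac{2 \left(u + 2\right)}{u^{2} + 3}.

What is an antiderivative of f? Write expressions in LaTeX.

An antiderivative is F(u) = - \log{\left(u^{2} + 3 \right)} - \frac{4 \sqrt{3} \operatorname{atan}{\left(\frac{\sqrt{3} u}{3} \right)}}{3}.

Check any antiderivative F(u) by computing F'(u) and comparing it with f(u).
Check: d/du[- \log{\left(u^{2} + 3 \right)} - \frac{4 \sqrt{3} \operatorname{atan}{\left(\frac{\sqrt{3} u}{3} \right)}}{3}] = \frac{- 2 u - 4}{u^{2} + 3}, which equals f(u).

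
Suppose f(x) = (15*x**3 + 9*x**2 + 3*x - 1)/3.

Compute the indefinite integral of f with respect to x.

A candidate is checked by its d/dx: the result must match f(x).
Check: d/dx[5*x**4/4 + x**3 + x**2/2 - x/3] = 5*x**3 + 3*x**2 + x - 1/3, which equals f(x).

F(x) = 5*x**4/4 + x**3 + x**2/2 - x/3 + C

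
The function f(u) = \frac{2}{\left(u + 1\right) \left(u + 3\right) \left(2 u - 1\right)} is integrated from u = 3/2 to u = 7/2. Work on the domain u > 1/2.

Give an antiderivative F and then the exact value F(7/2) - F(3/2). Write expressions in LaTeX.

Factor the denominator (\left(u + 1\right) \left(u + 3\right) \left(2 u - 1\right)) and decompose: f = \frac{8}{21 \left(2 u - 1\right)} + \frac{1}{7 \left(u + 3\right)} - \frac{1}{3 \left(u + 1\right)}; each piece integrates to a log, atan, or power term.
F(u) = \frac{4 \log{\left(u - \frac{1}{2} \right)}}{21} - \frac{\log{\left(u + 1 \right)}}{3} + \frac{\log{\left(u + 3 \right)}}{7} is an antiderivative of f.
Check: d/du[\frac{4 \log{\left(u - \frac{1}{2} \right)}}{21} - \frac{\log{\left(u + 1 \right)}}{3} + \frac{\log{\left(u + 3 \right)}}{7}] = \frac{2}{2 u^{3} + 7 u^{2} + 2 u - 3}, which equals f(u).
F(7/2) = - \frac{\log{\left(\frac{9}{2} \right)}}{3} + \frac{4 \log{\left(3 \right)}}{21} + \frac{\log{\left(\frac{13}{2} \right)}}{7}; F(3/2) = - \frac{\log{\left(\frac{5}{2} \right)}}{3} + \frac{\log{\left(\frac{9}{2} \right)}}{7}.
Integral = F(7/2) - F(3/2) = - \frac{10 \log{\left(\frac{9}{2} \right)}}{21} + \frac{4 \log{\left(3 \right)}}{21} + \frac{\log{\left(\frac{13}{2} \right)}}{7} + \frac{\log{\left(\frac{5}{2} \right)}}{3}.

Antiderivative: F(u) = \frac{4 \log{\left(u - \frac{1}{2} \right)}}{21} - \frac{\log{\left(u + 1 \right)}}{3} + \frac{\log{\left(u + 3 \right)}}{7}; value = - \frac{10 \log{\left(\frac{9}{2} \right)}}{21} + \frac{4 \log{\left(3 \right)}}{21} + \frac{\log{\left(\frac{13}{2} \right)}}{7} + \frac{\log{\left(\frac{5}{2} \right)}}{3}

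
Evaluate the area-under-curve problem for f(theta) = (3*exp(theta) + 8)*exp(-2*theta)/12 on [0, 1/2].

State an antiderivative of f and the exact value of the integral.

Differentiate the proposed F(theta) back; it has to land on f(theta) exactly.
F(theta) = (-3*exp(theta) - 4)*exp(-2*theta)/12 is an antiderivative of f.
Check: d/dtheta[(-3*exp(theta) - 4)*exp(-2*theta)/12] = (3*exp(theta) + 8)*exp(-2*theta)/12 = f(theta).
F(1/2) = -exp(-1/2)/4 - exp(-1)/3; F(0) = -7/12.
Integral = F(1/2) - F(0) = -exp(-1/2)/4 - exp(-1)/3 + 7/12.

Antiderivative: F(theta) = (-3*exp(theta) - 4)*exp(-2*theta)/12; value = -exp(-1/2)/4 - exp(-1)/3 + 7/12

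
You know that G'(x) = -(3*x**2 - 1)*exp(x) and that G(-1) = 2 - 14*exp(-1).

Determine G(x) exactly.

G'(x) has the shape u'v + uv' for u = -3*x**2 + 6*x - 5 and v = exp(x) — it is the derivative of the product u*v.
A general antiderivative is (-3*x**2 + 6*x - 5)*exp(x) + C.
The condition gives C = 2 - 14*exp(-1) - (-14*exp(-1)) = 2.
So G(x) = -3*x**2*exp(x) + 6*x*exp(x) - 5*exp(x) + 2.
Check: d/dx[-3*x**2*exp(x) + 6*x*exp(x) - 5*exp(x) + 2] = -3*x**2*exp(x) + exp(x), which equals G'(x).

G(x) = -3*x**2*exp(x) + 6*x*exp(x) - 5*exp(x) + 2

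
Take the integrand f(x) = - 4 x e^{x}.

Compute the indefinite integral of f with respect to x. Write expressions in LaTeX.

Recognize the product-rule pattern: f = u'v + uv' with u = 4 - 4 x, v = e^{x}, so integration by parts undoes it.
Check: d/dx[4 \left(1 - x\right) e^{x}] = - 4 x e^{x} = f(x).

F(x) = 4 \left(1 - x\right) e^{x} + C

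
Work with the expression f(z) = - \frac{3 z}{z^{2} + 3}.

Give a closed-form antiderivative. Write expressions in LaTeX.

f matches the chain-rule pattern g'(h)*h' with inner function h(z) = z^{2} + 3; substituting u = h(z) collapses the integral.
Check: d/dz[- \frac{3 \log{\left(z^{2} + 3 \right)}}{2}] = - \frac{3 z}{z^{2} + 3} = f(z).

An antiderivative is F(z) = - \frac{3 \log{\left(z^{2} + 3 \right)}}{2}.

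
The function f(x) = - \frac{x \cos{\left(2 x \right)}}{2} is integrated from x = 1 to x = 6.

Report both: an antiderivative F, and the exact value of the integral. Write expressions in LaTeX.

Since d/dx undoes antidifferentiation here, F'(x) = f(x) is required of F(x).
F(x) = - \frac{x \sin{\left(2 x \right)}}{4} - \frac{\cos{\left(2 x \right)}}{8} is an antiderivative of f.
Check: d/dx[- \frac{x \sin{\left(2 x \right)}}{4} - \frac{\cos{\left(2 x \right)}}{8}] = - \frac{x \cos{\left(2 x \right)}}{2} = f(x).
F(6) = - \frac{\cos{\left(12 \right)}}{8} - \frac{3 \sin{\left(12 \right)}}{2}; F(1) = - \frac{\sin{\left(2 \right)}}{4} - \frac{\cos{\left(2 \right)}}{8}.
Integral = F(6) - F(1) = - \frac{\cos{\left(12 \right)}}{8} + \frac{\cos{\left(2 \right)}}{8} + \frac{\sin{\left(2 \right)}}{4} - \frac{3 \sin{\left(12 \right)}}{2}.

Antiderivative: F(x) = - \frac{x \sin{\left(2 x \right)}}{4} - \frac{\cos{\left(2 x \right)}}{8}; value = - \frac{\cos{\left(12 \right)}}{8} + \frac{\cos{\left(2 \right)}}{8} + \frac{\sin{\left(2 \right)}}{4} - \frac{3 \sin{\left(12 \right)}}{2}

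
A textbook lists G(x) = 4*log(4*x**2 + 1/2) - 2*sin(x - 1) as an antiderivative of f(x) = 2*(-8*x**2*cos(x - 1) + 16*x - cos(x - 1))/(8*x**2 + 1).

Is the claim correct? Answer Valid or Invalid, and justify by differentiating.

Invalid: d/dx[G] - f = 32*x/(8*x**2 + 1), which is not 0.

d/dx[G] = (-16*x**2*cos(x - 1) + 64*x - 2*cos(x - 1))/(8*x**2 + 1)
d/dx[G] - f(x) = 32*x/(8*x**2 + 1) != 0.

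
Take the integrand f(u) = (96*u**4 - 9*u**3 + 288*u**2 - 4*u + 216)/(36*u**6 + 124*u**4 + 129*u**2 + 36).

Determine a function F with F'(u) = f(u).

An antiderivative is F(u) = (32*u**2*atan(3*u/2) + 48*atan(3*u/2) + 1)/(4*(2*u**2 + 3)).

A first test for any F(u): its u-derivative must equal f(u) identically.
Check: d/du[(32*u**2*atan(3*u/2) + 48*atan(3*u/2) + 1)/(4*(2*u**2 + 3))] = (96*u**4 - 9*u**3 + 288*u**2 - 4*u + 216)/(36*u**6 + 124*u**4 + 129*u**2 + 36) = f(u).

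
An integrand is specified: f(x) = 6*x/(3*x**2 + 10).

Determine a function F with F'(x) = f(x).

An antiderivative is F(x) = log(x**2/2 + 5/3).

f matches the chain-rule pattern g'(h)*h' with inner function h(x) = x**2/2 + 5/3; substituting u = h(x) collapses the integral.
Check: d/dx[log(x**2/2 + 5/3)] = 6*x/(3*x**2 + 10) = f(x).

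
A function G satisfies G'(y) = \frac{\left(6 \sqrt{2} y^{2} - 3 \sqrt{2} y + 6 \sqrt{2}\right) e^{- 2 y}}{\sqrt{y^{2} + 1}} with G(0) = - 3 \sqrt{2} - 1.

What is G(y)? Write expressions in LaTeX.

Recognize the product-rule pattern: G'(y) = u'v + uv' with u = - 3 \sqrt{2 y^{2} + 2}, v = e^{- 2 y}, so integration by parts undoes it.
A general antiderivative is - 3 \sqrt{2 y^{2} + 2} e^{- 2 y} + C.
The condition gives C = - 3 \sqrt{2} - 1 - (- 3 \sqrt{2}) = -1.
So G(y) = \left(- 3 \sqrt{2} \sqrt{y^{2} + 1} - e^{2 y}\right) e^{- 2 y}.
Check: d/dy[\left(- 3 \sqrt{2} \sqrt{y^{2} + 1} - e^{2 y}\right) e^{- 2 y}] = \frac{\left(6 \sqrt{2} y^{2} - 3 \sqrt{2} y + 6 \sqrt{2}\right) e^{- 2 y}}{\sqrt{y^{2} + 1}} = G'(y).

G(y) = \left(- 3 \sqrt{2} \sqrt{y^{2} + 1} - e^{2 y}\right) e^{- 2 y}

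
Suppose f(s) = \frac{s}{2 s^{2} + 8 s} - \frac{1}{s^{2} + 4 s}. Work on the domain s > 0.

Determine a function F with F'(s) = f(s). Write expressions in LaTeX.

The denominator factors as 2 s \left(s + 4\right); partial fractions split f into directly integrable pieces: \frac{3}{4 \left(s + 4\right)} - \frac{1}{4 s}.
Check: d/ds[- \frac{\log{\left(s \right)}}{4} + \frac{3 \log{\left(s + 4 \right)}}{4}] = \frac{s - 2}{2 s^{2} + 8 s}, which equals f(s).

An antiderivative is F(s) = - \frac{\log{\left(s \right)}}{4} + \frac{3 \log{\left(s + 4 \right)}}{4}.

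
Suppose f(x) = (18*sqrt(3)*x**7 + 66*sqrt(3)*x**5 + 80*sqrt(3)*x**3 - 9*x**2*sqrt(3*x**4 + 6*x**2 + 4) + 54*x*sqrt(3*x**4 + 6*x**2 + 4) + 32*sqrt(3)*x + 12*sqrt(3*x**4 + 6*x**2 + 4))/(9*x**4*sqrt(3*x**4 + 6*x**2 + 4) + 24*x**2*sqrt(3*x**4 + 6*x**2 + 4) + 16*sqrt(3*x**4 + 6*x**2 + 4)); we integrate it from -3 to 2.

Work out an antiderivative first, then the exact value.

Antiderivative: F(x) = (3*x**2*sqrt(3*x**4 + 6*x**2 + 4) + 3*sqrt(3)*x + 4*sqrt(3*x**4 + 6*x**2 + 4) - 9*sqrt(3))/(3*sqrt(3)*x**2 + 4*sqrt(3)); value = -sqrt(903)/3 + 195/496 + 2*sqrt(57)/3

Since d/dx undoes antidifferentiation here, F'(x) = f(x) is required of F(x).
F(x) = (3*x**2*sqrt(3*x**4 + 6*x**2 + 4) + 3*sqrt(3)*x + 4*sqrt(3*x**4 + 6*x**2 + 4) - 9*sqrt(3))/(3*sqrt(3)*x**2 + 4*sqrt(3)) is an antiderivative of f.
Check: d/dx[(3*x**2*sqrt(3*x**4 + 6*x**2 + 4) + 3*sqrt(3)*x + 4*sqrt(3*x**4 + 6*x**2 + 4) - 9*sqrt(3))/(3*sqrt(3)*x**2 + 4*sqrt(3))] = (18*sqrt(3)*x**7 + 66*sqrt(3)*x**5 + 80*sqrt(3)*x**3 - 9*x**2*sqrt(3*x**4 + 6*x**2 + 4) + 54*x*sqrt(3*x**4 + 6*x**2 + 4) + 32*sqrt(3)*x + 12*sqrt(3*x**4 + 6*x**2 + 4))/(9*x**4*sqrt(3*x**4 + 6*x**2 + 4) + 24*x**2*sqrt(3*x**4 + 6*x**2 + 4) + 16*sqrt(3*x**4 + 6*x**2 + 4)) = f(x).
F(2) = -3/16 + 2*sqrt(57)/3; F(-3) = -18/31 + sqrt(903)/3.
Integral = F(2) - F(-3) = -sqrt(903)/3 + 195/496 + 2*sqrt(57)/3.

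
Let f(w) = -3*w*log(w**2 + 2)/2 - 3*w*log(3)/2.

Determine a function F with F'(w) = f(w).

Integrate term by term and add the pieces.
Check: d/dw[-3*w**2*log(w**2 + 2)/4 - 3*w**2*log(3)/4 + 3*w**2/4 - 3*log(w**2 + 2)/2] = -3*w*log(w**2 + 2)/2 - 3*w*log(3)/2 = f(w).

An antiderivative is F(w) = -3*w**2*log(w**2 + 2)/4 - 3*w**2*log(3)/4 + 3*w**2/4 - 3*log(w**2 + 2)/2.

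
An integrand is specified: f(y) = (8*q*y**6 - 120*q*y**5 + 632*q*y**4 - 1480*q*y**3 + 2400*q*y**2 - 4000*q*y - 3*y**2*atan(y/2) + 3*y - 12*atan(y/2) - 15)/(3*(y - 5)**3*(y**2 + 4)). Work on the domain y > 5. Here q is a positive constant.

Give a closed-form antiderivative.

An antiderivative is F(y) = 4*q*y**2/3 + atan(y/2)/(2*(y - 5)**2).

Recover f(y) by differentiating a candidate F(y); any mismatch rules it out.
Check: d/dy[4*q*y**2/3 + atan(y/2)/(2*(y - 5)**2)] = (8*q*y**6 - 120*q*y**5 + 632*q*y**4 - 1480*q*y**3 + 2400*q*y**2 - 4000*q*y - 3*y**2*atan(y/2) + 3*y - 12*atan(y/2) - 15)/(3*y**5 - 45*y**4 + 237*y**3 - 555*y**2 + 900*y - 1500), which equals f(y).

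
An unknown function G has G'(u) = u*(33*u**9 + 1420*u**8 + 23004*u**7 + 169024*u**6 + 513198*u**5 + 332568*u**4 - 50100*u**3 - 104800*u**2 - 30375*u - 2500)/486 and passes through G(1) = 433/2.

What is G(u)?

G'(u) has the shape v'r + vr' for v = (-u**2/3 - 4*u - 5/3)**4/2 and r = u**3 - 2*u**2/3 — it is the derivative of the product v*r.
A general antiderivative is (u**3 - 2*u**2/3)*(-u**2/3 - 4*u - 5/3)**4/2 + C.
The condition gives C = 433/2 - (216) = 1/2.
So G(u) = (3*u**11 + 142*u**10 + 2556*u**9 + 21128*u**8 + 73314*u**7 + 55428*u**6 - 10020*u**5 - 26200*u**4 - 10125*u**3 - 1250*u**2 + 243)/486.
Check: d/du[(3*u**11 + 142*u**10 + 2556*u**9 + 21128*u**8 + 73314*u**7 + 55428*u**6 - 10020*u**5 - 26200*u**4 - 10125*u**3 - 1250*u**2 + 243)/486] = 11*u**10/162 + 710*u**9/243 + 142*u**8/3 + 84512*u**7/243 + 28511*u**6/27 + 18476*u**5/27 - 8350*u**4/81 - 52400*u**3/243 - 125*u**2/2 - 1250*u/243, which equals G'(u).

G(u) = (3*u**11 + 142*u**10 + 2556*u**9 + 21128*u**8 + 73314*u**7 + 55428*u**6 - 10020*u**5 - 26200*u**4 - 10125*u**3 - 1250*u**2 + 243)/486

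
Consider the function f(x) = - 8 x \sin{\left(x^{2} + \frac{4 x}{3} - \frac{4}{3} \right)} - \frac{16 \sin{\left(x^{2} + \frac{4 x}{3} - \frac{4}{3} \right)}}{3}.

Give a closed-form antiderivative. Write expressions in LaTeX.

An antiderivative is F(x) = 4 \cos{\left(x^{2} + \frac{4 x}{3} - \frac{4}{3} \right)}.

f matches the chain-rule pattern g'(h)*h' with inner function h(x) = x^{2} + \frac{4 x}{3} - \frac{4}{3}; substituting u = h(x) collapses the integral.
Check: d/dx[4 \cos{\left(x^{2} + \frac{4 x}{3} - \frac{4}{3} \right)}] = - 8 x \sin{\left(x^{2} + \frac{4 x}{3} - \frac{4}{3} \right)} - \frac{16 \sin{\left(x^{2} + \frac{4 x}{3} - \frac{4}{3} \right)}}{3} = f(x).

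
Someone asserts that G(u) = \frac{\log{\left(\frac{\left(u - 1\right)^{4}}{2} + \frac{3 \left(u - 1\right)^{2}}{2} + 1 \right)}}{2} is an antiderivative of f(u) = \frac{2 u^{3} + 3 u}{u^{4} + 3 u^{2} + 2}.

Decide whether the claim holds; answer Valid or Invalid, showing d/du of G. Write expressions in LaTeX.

d/du[G] = \frac{2 u^{3} - 6 u^{2} + 9 u - 5}{u^{4} - 4 u^{3} + 9 u^{2} - 10 u + 6}
d/du[G] - f(u) = \frac{2 u^{6} - 6 u^{5} + 9 u^{4} - 8 u^{3} + 3 u^{2} - 10}{u^{8} - 4 u^{7} + 12 u^{6} - 22 u^{5} + 35 u^{4} - 38 u^{3} + 36 u^{2} - 20 u + 12} != 0.

Invalid: d/du[G] - f = \frac{2 u^{6} - 6 u^{5} + 9 u^{4} - 8 u^{3} + 3 u^{2} - 10}{u^{8} - 4 u^{7} + 12 u^{6} - 22 u^{5} + 35 u^{4} - 38 u^{3} + 36 u^{2} - 20 u + 12}, which is not 0.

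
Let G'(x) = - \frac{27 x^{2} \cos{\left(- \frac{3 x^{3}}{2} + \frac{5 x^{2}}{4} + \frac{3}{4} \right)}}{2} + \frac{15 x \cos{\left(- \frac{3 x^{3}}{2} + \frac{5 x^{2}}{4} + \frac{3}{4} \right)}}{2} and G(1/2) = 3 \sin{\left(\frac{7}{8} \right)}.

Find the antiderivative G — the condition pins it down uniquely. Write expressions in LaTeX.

G'(x) matches the chain-rule pattern g'(h)*h' with inner function h(x) = - \frac{3 x^{3}}{2} + \frac{5 x^{2}}{4} + \frac{3}{4}; substituting u = h(x) collapses the integral.
A general antiderivative is 3 \sin{\left(- \frac{3 x^{3}}{2} + \frac{5 x^{2}}{4} + \frac{3}{4} \right)} + C.
The condition gives C = 3 \sin{\left(\frac{7}{8} \right)} - (3 \sin{\left(\frac{7}{8} \right)}) = 0.
So G(x) = 3 \sin{\left(- \frac{3 x^{3}}{2} + \frac{5 x^{2}}{4} + \frac{3}{4} \right)}.
Check: d/dx[3 \sin{\left(- \frac{3 x^{3}}{2} + \frac{5 x^{2}}{4} + \frac{3}{4} \right)}] = - \frac{27 x^{2} \cos{\left(- \frac{3 x^{3}}{2} + \frac{5 x^{2}}{4} + \frac{3}{4} \right)}}{2} + \frac{15 x \cos{\left(- \frac{3 x^{3}}{2} + \frac{5 x^{2}}{4} + \frac{3}{4} \right)}}{2} = G'(x).

G(x) = 3 \sin{\left(- \frac{3 x^{3}}{2} + \frac{5 x^{2}}{4} + \frac{3}{4} \right)}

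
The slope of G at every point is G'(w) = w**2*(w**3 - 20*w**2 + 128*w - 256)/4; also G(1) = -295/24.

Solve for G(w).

G'(w) matches the chain-rule pattern g'(h)*h' with inner function h(w) = -w**2/2 + 4*w; substituting u = h(w) collapses the integral.
A general antiderivative is -(-w**2/2 + 4*w)**3/3 + C.
The condition gives C = -295/24 - (-343/24) = 2.
So G(w) = w**6/24 - w**5 + 8*w**4 - 64*w**3/3 + 2.
Check: d/dw[w**6/24 - w**5 + 8*w**4 - 64*w**3/3 + 2] = w**5/4 - 5*w**4 + 32*w**3 - 64*w**2, which equals G'(w).

G(w) = w**6/24 - w**5 + 8*w**4 - 64*w**3/3 + 2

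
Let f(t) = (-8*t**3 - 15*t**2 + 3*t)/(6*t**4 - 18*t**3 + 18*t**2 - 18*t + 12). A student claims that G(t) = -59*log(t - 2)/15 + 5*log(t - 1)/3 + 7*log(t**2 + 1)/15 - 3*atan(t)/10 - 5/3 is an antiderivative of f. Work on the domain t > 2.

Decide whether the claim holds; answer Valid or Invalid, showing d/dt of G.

Valid - the claim checks out under differentiation.

d/dt[G] = (-8*t**3 - 15*t**2 + 3*t)/(6*t**4 - 18*t**3 + 18*t**2 - 18*t + 12)
This equals f(t) exactly, so the claim holds.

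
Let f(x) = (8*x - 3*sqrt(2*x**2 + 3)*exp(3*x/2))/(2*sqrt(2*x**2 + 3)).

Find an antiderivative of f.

A first test for any F(x): its x-derivative must equal f(x) identically.
Check: d/dx[2*sqrt(2*x**2 + 3) - exp(3*x/2)] = (8*x - 3*sqrt(2*x**2 + 3)*exp(3*x/2))/(2*sqrt(2*x**2 + 3)) = f(x).

An antiderivative is F(x) = 2*sqrt(2*x**2 + 3) - exp(3*x/2).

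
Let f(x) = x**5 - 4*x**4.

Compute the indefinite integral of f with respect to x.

Integrate term by term and add the pieces.
Check: d/dx[x**6/6 - 4*x**5/5] = x**5 - 4*x**4 = f(x).

F(x) = x**6/6 - 4*x**5/5 + C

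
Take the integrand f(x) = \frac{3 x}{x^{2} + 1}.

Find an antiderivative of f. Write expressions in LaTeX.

The substitution u = x^{2} + 1 works: f is exactly (dF/du)*(du/dx) for that inner function.
Check: d/dx[\frac{3 \log{\left(x^{2} + 1 \right)}}{2}] = \frac{3 x}{x^{2} + 1} = f(x).

An antiderivative is F(x) = \frac{3 \log{\left(x^{2} + 1 \right)}}{2}.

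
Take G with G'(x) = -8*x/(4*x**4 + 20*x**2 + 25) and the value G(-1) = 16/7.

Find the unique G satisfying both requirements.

The substitution u = 2*x**2 + 5 works: G'(x) is exactly (dG/du)*(du/dx) for that inner function.
A general antiderivative is 2/(2*x**2 + 5) + C.
The condition gives C = 16/7 - (2/7) = 2.
So G(x) = 4*(x**2 + 3)/(2*x**2 + 5).
Check: d/dx[4*(x**2 + 3)/(2*x**2 + 5)] = -8*x/(4*x**4 + 20*x**2 + 25) = G'(x).

G(x) = 4*(x**2 + 3)/(2*x**2 + 5)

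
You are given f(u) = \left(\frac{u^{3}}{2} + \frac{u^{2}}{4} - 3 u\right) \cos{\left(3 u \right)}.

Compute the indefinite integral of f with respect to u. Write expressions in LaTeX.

F(u) = \frac{18 u^{3} \sin{\left(3 u \right)} + 9 u^{2} \sin{\left(3 u \right)} + 18 u^{2} \cos{\left(3 u \right)} - 120 u \sin{\left(3 u \right)} + 6 u \cos{\left(3 u \right)} - 2 \sin{\left(3 u \right)} - 40 \cos{\left(3 u \right)}}{108} + C

Recover f(u) by differentiating a candidate F(u); any mismatch rules it out.
Check: d/du[\frac{18 u^{3} \sin{\left(3 u \right)} + 9 u^{2} \sin{\left(3 u \right)} + 18 u^{2} \cos{\left(3 u \right)} - 120 u \sin{\left(3 u \right)} + 6 u \cos{\left(3 u \right)} - 2 \sin{\left(3 u \right)} - 40 \cos{\left(3 u \right)}}{108}] = \frac{u^{3} \cos{\left(3 u \right)}}{2} + \frac{u^{2} \cos{\left(3 u \right)}}{4} - 3 u \cos{\left(3 u \right)}, which equals f(u).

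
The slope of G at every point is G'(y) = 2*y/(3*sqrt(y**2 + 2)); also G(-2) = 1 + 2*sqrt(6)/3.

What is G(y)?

G(y) = (2*sqrt(y**2 + 2) + 3)/3

The substitution u = y**2 + 2 works: G'(y) is exactly (dG/du)*(du/dy) for that inner function.
A general antiderivative is 2*sqrt(y**2 + 2)/3 + C.
The condition gives C = 1 + 2*sqrt(6)/3 - (2*sqrt(6)/3) = 1.
So G(y) = (2*sqrt(y**2 + 2) + 3)/3.
Check: d/dy[(2*sqrt(y**2 + 2) + 3)/3] = 2*y/(3*sqrt(y**2 + 2)) = G'(y).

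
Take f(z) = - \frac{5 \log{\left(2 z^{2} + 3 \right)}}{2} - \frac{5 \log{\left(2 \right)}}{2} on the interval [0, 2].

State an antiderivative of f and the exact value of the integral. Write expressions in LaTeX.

Antiderivative: F(z) = - \frac{5 z \log{\left(4 z^{2} + 6 \right)}}{2} + 5 z - \frac{5 \sqrt{6} \operatorname{atan}{\left(\frac{\sqrt{6} z}{3} \right)}}{2}; value = - 5 \log{\left(22 \right)} - \frac{5 \sqrt{6} \operatorname{atan}{\left(\frac{2 \sqrt{6}}{3} \right)}}{2} + 10

An antiderivative F(z) passes only if d/dz[F] lands on f(z) exactly.
F(z) = - \frac{5 z \log{\left(4 z^{2} + 6 \right)}}{2} + 5 z - \frac{5 \sqrt{6} \operatorname{atan}{\left(\frac{\sqrt{6} z}{3} \right)}}{2} is an antiderivative of f.
Check: d/dz[- \frac{5 z \log{\left(4 z^{2} + 6 \right)}}{2} + 5 z - \frac{5 \sqrt{6} \operatorname{atan}{\left(\frac{\sqrt{6} z}{3} \right)}}{2}] = - \frac{5 \log{\left(2 z^{2} + 3 \right)}}{2} - \frac{5 \log{\left(2 \right)}}{2} = f(z).
F(2) = - 5 \log{\left(22 \right)} - \frac{5 \sqrt{6} \operatorname{atan}{\left(\frac{2 \sqrt{6}}{3} \right)}}{2} + 10; F(0) = 0.
Integral = F(2) - F(0) = - 5 \log{\left(22 \right)} - \frac{5 \sqrt{6} \operatorname{atan}{\left(\frac{2 \sqrt{6}}{3} \right)}}{2} + 10.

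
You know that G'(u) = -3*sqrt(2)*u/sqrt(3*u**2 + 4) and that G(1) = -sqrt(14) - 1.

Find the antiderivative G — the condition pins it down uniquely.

G(u) = -sqrt(2)*sqrt(3*u**2 + 4) - 1

G'(u) matches the chain-rule pattern g'(h)*h' with inner function h(u) = 3*u**2/2 + 2; substituting w = h(u) collapses the integral.
A general antiderivative is -2*sqrt(3*u**2/2 + 2) + C.
The condition gives C = -sqrt(14) - 1 - (-sqrt(14)) = -1.
So G(u) = -sqrt(2)*sqrt(3*u**2 + 4) - 1.
Check: d/du[-sqrt(2)*sqrt(3*u**2 + 4) - 1] = -3*sqrt(2)*u/sqrt(3*u**2 + 4) = G'(u).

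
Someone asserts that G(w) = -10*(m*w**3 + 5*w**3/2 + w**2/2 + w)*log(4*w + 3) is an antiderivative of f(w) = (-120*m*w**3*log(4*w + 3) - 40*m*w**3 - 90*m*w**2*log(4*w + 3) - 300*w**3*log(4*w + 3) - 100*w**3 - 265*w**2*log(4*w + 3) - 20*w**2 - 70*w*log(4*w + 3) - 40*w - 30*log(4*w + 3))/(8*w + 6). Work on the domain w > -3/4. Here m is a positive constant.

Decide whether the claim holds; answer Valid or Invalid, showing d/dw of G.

d/dw[G] = (-120*m*w**3*log(4*w + 3) - 40*m*w**3 - 90*m*w**2*log(4*w + 3) - 300*w**3*log(4*w + 3) - 100*w**3 - 265*w**2*log(4*w + 3) - 20*w**2 - 70*w*log(4*w + 3) - 40*w - 30*log(4*w + 3))/(4*w + 3)
d/dw[G] - f(w) = (-120*m*w**3*log(4*w + 3) - 40*m*w**3 - 90*m*w**2*log(4*w + 3) - 300*w**3*log(4*w + 3) - 100*w**3 - 265*w**2*log(4*w + 3) - 20*w**2 - 70*w*log(4*w + 3) - 40*w - 30*log(4*w + 3))/(8*w + 6) != 0.

Invalid: d/dw[G] - f = (-120*m*w**3*log(4*w + 3) - 40*m*w**3 - 90*m*w**2*log(4*w + 3) - 300*w**3*log(4*w + 3) - 100*w**3 - 265*w**2*log(4*w + 3) - 20*w**2 - 70*w*log(4*w + 3) - 40*w - 30*log(4*w + 3))/(8*w + 6), which is not 0.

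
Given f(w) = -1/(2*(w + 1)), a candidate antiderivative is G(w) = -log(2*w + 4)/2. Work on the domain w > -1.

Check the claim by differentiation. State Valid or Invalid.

d/dw[G] = -1/(2*w + 4)
d/dw[G] - f(w) = 1/(2*w**2 + 6*w + 4) != 0.

Invalid: d/dw[G] - f = 1/(2*w**2 + 6*w + 4), which is not 0.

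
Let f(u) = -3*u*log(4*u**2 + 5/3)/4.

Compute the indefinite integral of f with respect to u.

F(u) = (-12*u**2*log(4*u**2 + 5/3) + 12*u**2 - 5*log(12*u**2 + 5))/32 + C

Since d/du undoes antidifferentiation here, F'(u) = f(u) is required of F(u).
Check: d/du[(-12*u**2*log(4*u**2 + 5/3) + 12*u**2 - 5*log(12*u**2 + 5))/32] = -3*u*log(4*u**2 + 5/3)/4 = f(u).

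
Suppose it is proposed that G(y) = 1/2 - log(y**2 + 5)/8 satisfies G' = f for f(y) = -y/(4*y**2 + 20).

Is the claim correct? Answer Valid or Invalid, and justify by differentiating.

d/dy[G] = -y/(4*y**2 + 20)
This equals f(y) exactly, so the claim holds.

Valid - the claim checks out under differentiation.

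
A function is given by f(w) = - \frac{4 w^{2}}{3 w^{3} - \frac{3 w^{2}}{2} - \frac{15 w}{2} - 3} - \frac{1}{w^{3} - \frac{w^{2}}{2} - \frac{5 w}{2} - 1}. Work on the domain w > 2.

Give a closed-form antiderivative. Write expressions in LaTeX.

Factor the denominator (3 \left(w - 2\right) \left(w + 1\right) \left(2 w + 1\right)) and decompose: f = \frac{32}{15 \left(2 w + 1\right)} - \frac{14}{9 \left(w + 1\right)} - \frac{38}{45 \left(w - 2\right)}; each piece integrates to a log, atan, or power term.
Check: d/dw[- \frac{38 \log{\left(w - 2 \right)}}{45} + \frac{16 \log{\left(w + \frac{1}{2} \right)}}{15} - \frac{14 \log{\left(w + 1 \right)}}{9}] = \frac{- 8 w^{2} - 6}{6 w^{3} - 3 w^{2} - 15 w - 6}, which equals f(w).

An antiderivative is F(w) = - \frac{38 \log{\left(w - 2 \right)}}{45} + \frac{16 \log{\left(w + \frac{1}{2} \right)}}{15} - \frac{14 \log{\left(w + 1 \right)}}{9}.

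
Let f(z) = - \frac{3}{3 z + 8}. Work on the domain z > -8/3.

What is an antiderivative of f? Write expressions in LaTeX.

Since d/dz undoes antidifferentiation here, F'(z) = f(z) is required of F(z).
Check: d/dz[- \log{\left(\frac{3 z}{2} + 4 \right)}] = - \frac{3}{3 z + 8} = f(z).

An antiderivative is F(z) = - \log{\left(\frac{3 z}{2} + 4 \right)}.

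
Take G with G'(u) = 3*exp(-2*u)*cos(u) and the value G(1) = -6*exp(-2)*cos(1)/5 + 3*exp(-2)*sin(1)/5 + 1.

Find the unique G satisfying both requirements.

A first test for any G(u): its u-derivative must equal the given G'(u).
A general antiderivative is 3*exp(-2*u)*sin(u)/5 - 6*exp(-2*u)*cos(u)/5 + C.
The condition gives C = -6*exp(-2)*cos(1)/5 + 3*exp(-2)*sin(1)/5 + 1 - (-6*exp(-2)*cos(1)/5 + 3*exp(-2)*sin(1)/5) = 1.
So G(u) = (5*exp(2*u) + 3*sin(u) - 6*cos(u))*exp(-2*u)/5.
Check: d/du[(5*exp(2*u) + 3*sin(u) - 6*cos(u))*exp(-2*u)/5] = 3*exp(-2*u)*cos(u) = G'(u).

G(u) = (5*exp(2*u) + 3*sin(u) - 6*cos(u))*exp(-2*u)/5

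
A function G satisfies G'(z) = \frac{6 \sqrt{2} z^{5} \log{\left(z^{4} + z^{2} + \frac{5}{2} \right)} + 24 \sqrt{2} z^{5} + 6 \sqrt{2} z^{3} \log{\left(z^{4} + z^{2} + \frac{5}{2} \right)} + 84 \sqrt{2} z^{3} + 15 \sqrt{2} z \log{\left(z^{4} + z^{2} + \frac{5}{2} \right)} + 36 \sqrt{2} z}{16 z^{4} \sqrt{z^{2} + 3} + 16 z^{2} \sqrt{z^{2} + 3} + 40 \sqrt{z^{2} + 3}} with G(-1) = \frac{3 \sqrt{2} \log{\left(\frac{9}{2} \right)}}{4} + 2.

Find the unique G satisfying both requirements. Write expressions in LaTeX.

G(z) = \frac{3 \sqrt{2} \sqrt{z^{2} + 3} \log{\left(z^{4} + z^{2} + \frac{5}{2} \right)} + 16}{8}

G'(z) has the shape u'v + uv' for u = \frac{3 \sqrt{2 z^{2} + 6}}{8} and v = \log{\left(z^{4} + z^{2} + \frac{5}{2} \right)} — it is the derivative of the product u*v.
A general antiderivative is \frac{3 \sqrt{2 z^{2} + 6} \log{\left(z^{4} + z^{2} + \frac{5}{2} \right)}}{8} + C.
The condition gives C = \frac{3 \sqrt{2} \log{\left(\frac{9}{2} \right)}}{4} + 2 - (\frac{3 \sqrt{2} \log{\left(\frac{9}{2} \right)}}{4}) = 2.
So G(z) = \frac{3 \sqrt{2} \sqrt{z^{2} + 3} \log{\left(z^{4} + z^{2} + \frac{5}{2} \right)} + 16}{8}.
Check: d/dz[\frac{3 \sqrt{2} \sqrt{z^{2} + 3} \log{\left(z^{4} + z^{2} + \frac{5}{2} \right)} + 16}{8}] = \frac{6 \sqrt{2} z^{5} \log{\left(z^{4} + z^{2} + \frac{5}{2} \right)} + 24 \sqrt{2} z^{5} + 6 \sqrt{2} z^{3} \log{\left(z^{4} + z^{2} + \frac{5}{2} \right)} + 84 \sqrt{2} z^{3} + 15 \sqrt{2} z \log{\left(z^{4} + z^{2} + \frac{5}{2} \right)} + 36 \sqrt{2} z}{16 z^{4} \sqrt{z^{2} + 3} + 16 z^{2} \sqrt{z^{2} + 3} + 40 \sqrt{z^{2} + 3}} = G'(z).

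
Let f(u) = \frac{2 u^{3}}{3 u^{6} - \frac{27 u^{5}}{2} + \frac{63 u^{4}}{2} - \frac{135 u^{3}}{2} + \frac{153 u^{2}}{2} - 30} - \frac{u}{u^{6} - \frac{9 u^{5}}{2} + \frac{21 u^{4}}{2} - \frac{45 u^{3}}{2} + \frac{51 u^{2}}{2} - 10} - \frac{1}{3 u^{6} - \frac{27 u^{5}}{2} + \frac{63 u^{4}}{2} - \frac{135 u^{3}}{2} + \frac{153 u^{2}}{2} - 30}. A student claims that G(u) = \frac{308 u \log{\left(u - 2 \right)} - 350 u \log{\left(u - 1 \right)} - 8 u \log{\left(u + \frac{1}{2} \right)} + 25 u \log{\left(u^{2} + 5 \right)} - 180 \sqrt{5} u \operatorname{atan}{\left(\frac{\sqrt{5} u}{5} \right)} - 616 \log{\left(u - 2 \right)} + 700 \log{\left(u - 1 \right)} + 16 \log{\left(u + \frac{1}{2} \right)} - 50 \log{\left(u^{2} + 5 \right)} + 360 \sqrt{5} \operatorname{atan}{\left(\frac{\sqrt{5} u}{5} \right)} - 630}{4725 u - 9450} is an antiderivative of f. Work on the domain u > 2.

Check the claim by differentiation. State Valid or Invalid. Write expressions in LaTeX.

Valid - differentiating G returns exactly f.

d/du[G] = \frac{4 u^{3} - 6 u - 2}{6 u^{6} - 27 u^{5} + 63 u^{4} - 135 u^{3} + 153 u^{2} - 60}
This equals f(u) exactly, so the claim holds.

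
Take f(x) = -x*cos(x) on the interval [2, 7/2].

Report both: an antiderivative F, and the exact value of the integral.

Antiderivative: F(x) = -x*sin(x) - cos(x); value = cos(2) - cos(7/2) - 7*sin(7/2)/2 + 2*sin(2)

A first test for any F(x): its x-derivative must equal f(x) identically.
F(x) = -x*sin(x) - cos(x) is an antiderivative of f.
Check: d/dx[-x*sin(x) - cos(x)] = -x*cos(x) = f(x).
F(7/2) = -cos(7/2) - 7*sin(7/2)/2; F(2) = -2*sin(2) - cos(2).
Integral = F(7/2) - F(2) = cos(2) - cos(7/2) - 7*sin(7/2)/2 + 2*sin(2).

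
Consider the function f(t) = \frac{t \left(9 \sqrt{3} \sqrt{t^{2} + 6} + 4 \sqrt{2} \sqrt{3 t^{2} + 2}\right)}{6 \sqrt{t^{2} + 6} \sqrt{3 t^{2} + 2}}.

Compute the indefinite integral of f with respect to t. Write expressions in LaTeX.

Since d/dt undoes antidifferentiation here, F'(t) = f(t) is required of F(t).
Check: d/dt[\frac{4 \sqrt{\frac{t^{2}}{2} + 3}}{3} + \frac{3 \sqrt{t^{2} + \frac{2}{3}}}{2}] = \frac{9 \sqrt{3} t \sqrt{t^{2} + 6} + 4 \sqrt{2} t \sqrt{3 t^{2} + 2}}{6 \sqrt{t^{2} + 6} \sqrt{3 t^{2} + 2}}, which equals f(t).

F(t) = \frac{4 \sqrt{\frac{t^{2}}{2} + 3}}{3} + \frac{3 \sqrt{t^{2} + \frac{2}{3}}}{2} + C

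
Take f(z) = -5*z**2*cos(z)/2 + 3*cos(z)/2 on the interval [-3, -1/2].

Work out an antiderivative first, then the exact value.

The integrand splits into summands that can be handled one at a time.
F(z) = -(5*z**2*sin(z) + 10*z*cos(z) - 13*sin(z))/2 is an antiderivative of f.
Check: d/dz[-(5*z**2*sin(z) + 10*z*cos(z) - 13*sin(z))/2] = -5*z**2*cos(z)/2 + 3*cos(z)/2 = f(z).
F(-1/2) = -47*sin(1/2)/8 + 5*cos(1/2)/2; F(-3) = 15*cos(3) + 16*sin(3).
Integral = F(-1/2) - F(-3) = -47*sin(1/2)/8 - 16*sin(3) + 5*cos(1/2)/2 - 15*cos(3).

Antiderivative: F(z) = -(5*z**2*sin(z) + 10*z*cos(z) - 13*sin(z))/2; value = -47*sin(1/2)/8 - 16*sin(3) + 5*cos(1/2)/2 - 15*cos(3)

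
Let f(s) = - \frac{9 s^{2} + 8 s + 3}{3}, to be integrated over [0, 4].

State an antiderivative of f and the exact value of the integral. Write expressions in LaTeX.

Whatever form F(s) takes, F'(s) = f(s) is non-negotiable.
F(s) = - s^{3} - \frac{4 s^{2}}{3} - s is an antiderivative of f.
Check: d/ds[- s^{3} - \frac{4 s^{2}}{3} - s] = - 3 s^{2} - \frac{8 s}{3} - 1, which equals f(s).
F(4) = - \frac{268}{3}; F(0) = 0.
Integral = F(4) - F(0) = - \frac{268}{3}.

Antiderivative: F(s) = - s^{3} - \frac{4 s^{2}}{3} - s; value = - \frac{268}{3}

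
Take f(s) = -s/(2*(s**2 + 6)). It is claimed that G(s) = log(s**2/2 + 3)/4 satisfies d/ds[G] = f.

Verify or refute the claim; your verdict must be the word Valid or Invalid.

Invalid: d/ds[G] - f = s/(s**2 + 6), which is not 0.

d/ds[G] = s/(2*s**2 + 12)
d/ds[G] - f(s) = s/(s**2 + 6) != 0.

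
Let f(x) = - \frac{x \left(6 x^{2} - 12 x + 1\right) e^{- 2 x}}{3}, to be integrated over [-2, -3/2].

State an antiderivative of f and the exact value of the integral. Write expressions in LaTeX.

Antiderivative: F(x) = \frac{\left(6 x^{3} - 3 x^{2} - 2 x - 1\right) e^{- 2 x}}{6}; value = - \frac{25 e^{3}}{6} + \frac{19 e^{4}}{2}

Recognize the product-rule pattern: f = u'v + uv' with u = x^{3} - \frac{x^{2}}{2} - \frac{x}{3} - \frac{1}{6}, v = e^{- 2 x}, so integration by parts undoes it.
F(x) = \frac{\left(6 x^{3} - 3 x^{2} - 2 x - 1\right) e^{- 2 x}}{6} is an antiderivative of f.
Check: d/dx[\frac{\left(6 x^{3} - 3 x^{2} - 2 x - 1\right) e^{- 2 x}}{6}] = \frac{\left(- 6 x^{3} + 12 x^{2} - x\right) e^{- 2 x}}{3}, which equals f(x).
F(-3/2) = - \frac{25 e^{3}}{6}; F(-2) = - \frac{19 e^{4}}{2}.
Integral = F(-3/2) - F(-2) = - \frac{25 e^{3}}{6} + \frac{19 e^{4}}{2}.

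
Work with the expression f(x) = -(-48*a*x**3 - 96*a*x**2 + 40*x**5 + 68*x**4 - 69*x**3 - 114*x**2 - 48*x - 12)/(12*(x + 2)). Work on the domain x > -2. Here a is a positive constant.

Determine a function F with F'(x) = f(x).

An antiderivative is F(x) = -(-16*a*x**3 + 8*x**5 - 3*x**4 - 15*x**3 - 12*x**2 - 12*log(x + 2) + 12)/12.

For F(x) to be correct the identity F'(x) - f(x) = 0 must hold.
Check: d/dx[-(-16*a*x**3 + 8*x**5 - 3*x**4 - 15*x**3 - 12*x**2 - 12*log(x + 2) + 12)/12] = (48*a*x**3 + 96*a*x**2 - 40*x**5 - 68*x**4 + 69*x**3 + 114*x**2 + 48*x + 12)/(12*x + 24), which equals f(x).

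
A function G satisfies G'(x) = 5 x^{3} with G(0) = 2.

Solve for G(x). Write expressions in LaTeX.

Check a candidate G(x) by differentiating: d/dx[G] must match the given G'(x).
A general antiderivative is \frac{5 x^{4}}{4} + C.
The condition gives C = 2 - (0) = 2.
So G(x) = \frac{5 x^{4}}{4} + 2.
Check: d/dx[\frac{5 x^{4}}{4} + 2] = 5 x^{3} = G'(x).

G(x) = \frac{5 x^{4}}{4} + 2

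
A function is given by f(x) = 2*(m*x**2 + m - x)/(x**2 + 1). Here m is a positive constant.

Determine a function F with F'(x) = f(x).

Recover f(x) by differentiating a candidate F(x); any mismatch rules it out.
Check: d/dx[2*m*x - log(3*x**2/2 + 3/2)] = (2*m*x**2 + 2*m - 2*x)/(x**2 + 1), which equals f(x).

An antiderivative is F(x) = 2*m*x - log(3*x**2/2 + 3/2).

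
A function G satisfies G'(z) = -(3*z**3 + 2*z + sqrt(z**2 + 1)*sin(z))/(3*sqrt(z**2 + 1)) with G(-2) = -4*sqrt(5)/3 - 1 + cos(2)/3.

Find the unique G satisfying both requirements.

G(z) = (-z**2*sqrt(z**2 + 1) + cos(z) - 3)/3

For G(z) to be correct, d/dz[G] must agree with the stated G'(z) identically.
A general antiderivative is -z**2*sqrt(z**2 + 1)/3 + cos(z)/3 + C.
The condition gives C = -4*sqrt(5)/3 - 1 + cos(2)/3 - (-4*sqrt(5)/3 + cos(2)/3) = -1.
So G(z) = (-z**2*sqrt(z**2 + 1) + cos(z) - 3)/3.
Check: d/dz[(-z**2*sqrt(z**2 + 1) + cos(z) - 3)/3] = (-3*z**3 - 2*z - sqrt(z**2 + 1)*sin(z))/(3*sqrt(z**2 + 1)), which equals G'(z).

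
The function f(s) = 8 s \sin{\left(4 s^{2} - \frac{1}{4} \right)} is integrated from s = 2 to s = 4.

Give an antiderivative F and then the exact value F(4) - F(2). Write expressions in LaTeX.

Antiderivative: F(s) = - \cos{\left(4 s^{2} - \frac{1}{4} \right)}; value = \cos{\left(\frac{63}{4} \right)} - \cos{\left(\frac{255}{4} \right)}

f matches the chain-rule pattern g'(h)*h' with inner function h(s) = 4 s^{2} - \frac{1}{4}; substituting u = h(s) collapses the integral.
F(s) = - \cos{\left(4 s^{2} - \frac{1}{4} \right)} is an antiderivative of f.
Check: d/ds[- \cos{\left(4 s^{2} - \frac{1}{4} \right)}] = 8 s \sin{\left(4 s^{2} - \frac{1}{4} \right)} = f(s).
F(4) = - \cos{\left(\frac{255}{4} \right)}; F(2) = - \cos{\left(\frac{63}{4} \right)}.
Integral = F(4) - F(2) = \cos{\left(\frac{63}{4} \right)} - \cos{\left(\frac{255}{4} \right)}.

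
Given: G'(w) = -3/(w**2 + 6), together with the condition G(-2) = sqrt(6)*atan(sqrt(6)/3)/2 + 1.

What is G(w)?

Differentiate the proposed G(w) back; it has to land on the given G'(w).
A general antiderivative is -sqrt(6)*atan(sqrt(6)*w/6)/2 + C.
The condition gives C = sqrt(6)*atan(sqrt(6)/3)/2 + 1 - (sqrt(6)*atan(sqrt(6)/3)/2) = 1.
So G(w) = -sqrt(6)*atan(sqrt(6)*w/6)/2 + 1.
Check: d/dw[-sqrt(6)*atan(sqrt(6)*w/6)/2 + 1] = -3/(w**2 + 6) = G'(w).

G(w) = -sqrt(6)*atan(sqrt(6)*w/6)/2 + 1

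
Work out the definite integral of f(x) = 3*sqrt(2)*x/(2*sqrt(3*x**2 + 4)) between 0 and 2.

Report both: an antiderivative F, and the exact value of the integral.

Antiderivative: F(x) = sqrt(2)*sqrt(3*x**2 + 4)/2; value = sqrt(2)

The substitution u = 3*x**2/2 + 2 works: f is exactly (dF/du)*(du/dx) for that inner function.
F(x) = sqrt(2)*sqrt(3*x**2 + 4)/2 is an antiderivative of f.
Check: d/dx[sqrt(2)*sqrt(3*x**2 + 4)/2] = 3*sqrt(2)*x/(2*sqrt(3*x**2 + 4)) = f(x).
F(2) = 2*sqrt(2); F(0) = sqrt(2).
Integral = F(2) - F(0) = sqrt(2).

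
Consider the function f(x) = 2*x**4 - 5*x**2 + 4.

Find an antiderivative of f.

Integrate term by term and add the pieces.
Check: d/dx[2*x**5/5 - 5*x**3/3 + 4*x] = 2*x**4 - 5*x**2 + 4 = f(x).

An antiderivative is F(x) = 2*x**5/5 - 5*x**3/3 + 4*x.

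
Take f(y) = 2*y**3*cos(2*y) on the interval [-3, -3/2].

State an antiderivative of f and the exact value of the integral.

Any candidate F(y) must reproduce f(y) exactly when differentiated.
F(y) = y**3*sin(2*y) + 3*y**2*cos(2*y)/2 - 3*y*sin(2*y)/2 - 3*cos(2*y)/4 is an antiderivative of f.
Check: d/dy[y**3*sin(2*y) + 3*y**2*cos(2*y)/2 - 3*y*sin(2*y)/2 - 3*cos(2*y)/4] = 2*y**3*cos(2*y) = f(y).
F(-3/2) = 21*cos(3)/8 + 9*sin(3)/8; F(-3) = 45*sin(6)/2 + 51*cos(6)/4.
Integral = F(-3/2) - F(-3) = -51*cos(6)/4 + 21*cos(3)/8 + 9*sin(3)/8 - 45*sin(6)/2.

Antiderivative: F(y) = y**3*sin(2*y) + 3*y**2*cos(2*y)/2 - 3*y*sin(2*y)/2 - 3*cos(2*y)/4; value = -51*cos(6)/4 + 21*cos(3)/8 + 9*sin(3)/8 - 45*sin(6)/2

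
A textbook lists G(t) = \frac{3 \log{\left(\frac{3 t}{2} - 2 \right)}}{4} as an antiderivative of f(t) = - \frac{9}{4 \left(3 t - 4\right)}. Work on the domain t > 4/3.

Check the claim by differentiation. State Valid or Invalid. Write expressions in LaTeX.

Invalid: d/dt[G] - f = \frac{9}{6 t - 8}, which is not 0.

d/dt[G] = \frac{9}{12 t - 16}
d/dt[G] - f(t) = \frac{9}{6 t - 8} != 0.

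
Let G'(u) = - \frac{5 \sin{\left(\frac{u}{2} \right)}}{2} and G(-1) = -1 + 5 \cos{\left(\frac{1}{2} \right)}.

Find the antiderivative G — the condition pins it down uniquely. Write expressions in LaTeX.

The proposed G(u) is checked by its d/du: the result must match the given G'(u).
A general antiderivative is 5 \cos{\left(\frac{u}{2} \right)} + C.
The condition gives C = -1 + 5 \cos{\left(\frac{1}{2} \right)} - (5 \cos{\left(\frac{1}{2} \right)}) = -1.
So G(u) = 5 \cos{\left(\frac{u}{2} \right)} - 1.
Check: d/du[5 \cos{\left(\frac{u}{2} \right)} - 1] = - \frac{5 \sin{\left(\frac{u}{2} \right)}}{2} = G'(u).

G(u) = 5 \cos{\left(\frac{u}{2} \right)} - 1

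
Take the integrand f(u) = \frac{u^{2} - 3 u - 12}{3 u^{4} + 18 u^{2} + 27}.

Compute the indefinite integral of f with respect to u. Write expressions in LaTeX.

F(u) = \frac{3 - 5 u}{6 u^{2} + 18} - \frac{\sqrt{3} \operatorname{atan}{\left(\frac{\sqrt{3} u}{3} \right)}}{6} + C

Since d/du undoes antidifferentiation here, F'(u) = f(u) is required of F(u).
Check: d/du[\frac{3 - 5 u}{6 u^{2} + 18} - \frac{\sqrt{3} \operatorname{atan}{\left(\frac{\sqrt{3} u}{3} \right)}}{6}] = \frac{u^{2} - 3 u - 12}{3 u^{4} + 18 u^{2} + 27} = f(u).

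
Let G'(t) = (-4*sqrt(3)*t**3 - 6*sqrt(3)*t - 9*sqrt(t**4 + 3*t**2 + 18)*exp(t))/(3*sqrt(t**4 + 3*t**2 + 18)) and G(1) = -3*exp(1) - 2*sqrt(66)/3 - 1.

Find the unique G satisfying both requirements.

For G(t) to be correct, d/dt[G] must agree with the stated G'(t) identically.
A general antiderivative is -2*sqrt(t**4/3 + t**2 + 6) - 3*exp(t) + C.
The condition gives C = -3*exp(1) - 2*sqrt(66)/3 - 1 - (-3*exp(1) - 2*sqrt(66)/3) = -1.
So G(t) = -(2*sqrt(3)*sqrt(t**4 + 3*t**2 + 18) + 9*exp(t) + 3)/3.
Check: d/dt[-(2*sqrt(3)*sqrt(t**4 + 3*t**2 + 18) + 9*exp(t) + 3)/3] = (-4*sqrt(3)*t**3 - 6*sqrt(3)*t - 9*sqrt(t**4 + 3*t**2 + 18)*exp(t))/(3*sqrt(t**4 + 3*t**2 + 18)) = G'(t).

G(t) = -(2*sqrt(3)*sqrt(t**4 + 3*t**2 + 18) + 9*exp(t) + 3)/3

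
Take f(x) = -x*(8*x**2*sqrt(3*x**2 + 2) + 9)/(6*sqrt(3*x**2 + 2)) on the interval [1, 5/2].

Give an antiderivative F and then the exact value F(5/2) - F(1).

Antiderivative: F(x) = -x**4/3 - sqrt(3*x**2 + 2)/2; value = -203/16 - sqrt(83)/4 + sqrt(5)/2

Recover f(x) by differentiating a candidate F(x); any mismatch rules it out.
F(x) = -x**4/3 - sqrt(3*x**2 + 2)/2 is an antiderivative of f.
Check: d/dx[-x**4/3 - sqrt(3*x**2 + 2)/2] = (-8*x**3*sqrt(3*x**2 + 2) - 9*x)/(6*sqrt(3*x**2 + 2)), which equals f(x).
F(5/2) = -625/48 - sqrt(83)/4; F(1) = -sqrt(5)/2 - 1/3.
Integral = F(5/2) - F(1) = -203/16 - sqrt(83)/4 + sqrt(5)/2.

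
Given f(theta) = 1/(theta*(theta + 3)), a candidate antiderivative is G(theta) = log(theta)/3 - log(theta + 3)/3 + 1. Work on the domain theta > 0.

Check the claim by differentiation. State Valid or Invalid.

d/dtheta[G] = 1/(theta**2 + 3*theta)
This equals f(theta) exactly, so the claim holds.

Valid: G'(theta) = f(theta).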